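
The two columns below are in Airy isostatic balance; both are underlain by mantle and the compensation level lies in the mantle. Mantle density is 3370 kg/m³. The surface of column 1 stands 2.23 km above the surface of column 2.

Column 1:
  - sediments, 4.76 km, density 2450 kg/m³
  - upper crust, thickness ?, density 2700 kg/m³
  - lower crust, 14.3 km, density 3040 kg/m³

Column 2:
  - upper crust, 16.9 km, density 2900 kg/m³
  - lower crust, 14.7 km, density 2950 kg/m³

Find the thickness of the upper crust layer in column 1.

18.7 km

Take the compensation level at the base of the deeper column (depth z_c below the surface of column 1) and equate Σ ρ_i t_i down to z_c; mantle fills any gap and the z_c terms cancel.
Column 1: 4.76×2450 + x×2700 + 14.3×3040 + (z_c − 19.06 − x)×3370
Column 2: 2.23×0 + 16.9×2900 + 14.7×2950 + (z_c − 2.23 − 31.6)×3370
The z_c×3370 term appears on both sides and cancels. Collect the known terms of each column as K = Σ(ρt)_known − 3370 × (depth of known layers): K_1 = 55134 − 3370×19.06 = −9098.2; K_2 = 92375 − 3370×(2.23 + 31.6) = −21632.1.
Balance: K_1 − x×(3370 − 2700) = K_2, so x = (K_1 − K_2)/(3370 − 2700) = 12533.9/670 = 18.7 km.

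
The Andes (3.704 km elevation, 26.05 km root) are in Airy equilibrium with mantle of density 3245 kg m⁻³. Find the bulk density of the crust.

ρ_c h = (ρ_m − ρ_c) r → ρ_c (h + r) = ρ_m r → ρ_c = ρ_m r / (h + r).
ρ_c = 3245 × 26.05 km / (3.704 km + 26.05 km) = 2840 kg m⁻³.

2840 kg m⁻³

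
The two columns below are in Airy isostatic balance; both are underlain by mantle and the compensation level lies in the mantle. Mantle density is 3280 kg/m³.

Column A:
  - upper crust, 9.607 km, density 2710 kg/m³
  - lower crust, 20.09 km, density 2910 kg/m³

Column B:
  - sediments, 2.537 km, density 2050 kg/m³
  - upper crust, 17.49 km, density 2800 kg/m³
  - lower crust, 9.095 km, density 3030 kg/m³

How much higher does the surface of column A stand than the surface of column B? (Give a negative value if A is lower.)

−0.268 km

For any compensation level in the mantle, the mantle terms cancel and isostasy reduces to e = (Σt_A − Σt_B) − (Σ(ρt)_A − Σ(ρt)_B) / ρ_m.
Σt_A = 29.697 km; Σt_B = 29.122 km; Σ(ρt)_A = 84496.87; Σ(ρt)_B = 81730.7 (in km·kg/m³).
e = (29.697 − 29.122) − (84496.87 − 81730.7) / 3280 = −0.268 km.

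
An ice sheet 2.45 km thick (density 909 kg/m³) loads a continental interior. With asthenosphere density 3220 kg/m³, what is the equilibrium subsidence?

0.692 km

By Archimedes' principle applied to the lithosphere: the ice load ρ_ice t is balanced by mantle displaced below, ρ_m s.
s = t ρ_ice / ρ_m = 2.45 km × 909/3220 = 0.692 km.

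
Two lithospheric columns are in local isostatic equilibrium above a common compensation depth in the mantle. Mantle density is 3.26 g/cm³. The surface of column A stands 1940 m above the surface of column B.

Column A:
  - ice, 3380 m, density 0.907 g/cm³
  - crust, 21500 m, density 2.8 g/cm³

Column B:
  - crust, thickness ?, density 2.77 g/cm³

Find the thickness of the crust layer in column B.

23500 m

Take the compensation level at the base of the deeper column (depth z_c below the surface of column A) and equate Σ ρ_i t_i down to z_c; mantle fills any gap and the z_c terms cancel.
Column A: 3380×0.907 + 21500×2.8 + (z_c − 24880)×3.26
Column B: 1940×0 + x×2.77 + (z_c − 1940 − 0 − x)×3.26
The z_c×3.26 term appears on both sides and cancels. Collect the known terms of each column as K = Σ(ρt)_known − 3.26 × (depth of known layers): K_A = 63265.66 − 3.26×24880 = −17843.14; K_B = 0 − 3.26×(1940 + 0) = −6324.4.
Balance: K_A = K_B − x×(3.26 − 2.77), so x = (K_B − K_A)/(3.26 − 2.77) = 11518.7/0.49 = 23500 m.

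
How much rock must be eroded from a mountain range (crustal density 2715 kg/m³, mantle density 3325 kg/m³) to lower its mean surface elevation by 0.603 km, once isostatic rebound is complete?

3.29 km

Net drop Δ = e − u = e − e ρ_c/ρ_m = e (ρ_m − ρ_c)/ρ_m.
e = Δ ρ_m/(ρ_m − ρ_c) = 0.603 km × 3325/610 = 3.29 km.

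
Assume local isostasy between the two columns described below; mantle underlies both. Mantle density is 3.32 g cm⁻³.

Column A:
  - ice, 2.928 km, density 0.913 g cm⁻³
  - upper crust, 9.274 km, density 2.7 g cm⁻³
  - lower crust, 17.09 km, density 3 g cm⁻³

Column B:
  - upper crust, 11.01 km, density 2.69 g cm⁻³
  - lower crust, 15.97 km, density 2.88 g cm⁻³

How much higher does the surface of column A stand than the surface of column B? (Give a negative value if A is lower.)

1.3 km

For any compensation level in the mantle, the mantle terms cancel and isostasy reduces to e = (Σt_A − Σt_B) − (Σ(ρt)_A − Σ(ρt)_B) / ρ_m.
Σt_A = 29.292 km; Σt_B = 26.98 km; Σ(ρt)_A = 78.983064; Σ(ρt)_B = 75.6105 (in km·g cm⁻³).
e = (29.292 − 26.98) − (78.983064 − 75.6105) / 3.32 = 1.3 km.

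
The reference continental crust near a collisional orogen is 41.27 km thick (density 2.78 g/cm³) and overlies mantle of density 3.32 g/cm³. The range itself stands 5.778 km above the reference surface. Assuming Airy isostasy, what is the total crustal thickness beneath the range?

76.8 km

Root depth r = h ρ_c / (ρ_m − ρ_c) = 5.778 km × 2.78 / 0.54 = 29.75 km.
Total thickness = T + h + r = 41.27 km + 5.778 km + 29.75 km = 76.8 km.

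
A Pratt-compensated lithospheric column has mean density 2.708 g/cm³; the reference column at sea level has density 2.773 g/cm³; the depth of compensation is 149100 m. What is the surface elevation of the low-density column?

ρ_ref D = ρ (D + h) → h = D (ρ_ref − ρ)/ρ.
h = 149100 m × (2.773 − 2.708)/2.708 = 3580 m.

3580 m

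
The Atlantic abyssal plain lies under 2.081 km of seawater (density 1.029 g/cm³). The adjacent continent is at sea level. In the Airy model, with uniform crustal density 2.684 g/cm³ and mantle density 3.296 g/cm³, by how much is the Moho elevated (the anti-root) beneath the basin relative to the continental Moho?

Equating mass per unit area of the two columns: replacing crust with seawater at the top is compensated by replacing crust with mantle at the base: d (ρ_c − ρ_w) = a (ρ_m − ρ_c).
a = d (ρ_c − ρ_w)/(ρ_m − ρ_c) = 2.081 km × 1.655/0.612 = 5.63 km.

5.63 km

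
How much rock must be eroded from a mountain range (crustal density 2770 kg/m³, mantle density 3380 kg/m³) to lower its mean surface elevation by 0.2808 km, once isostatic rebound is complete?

1.56 km

Net drop Δ = e − u = e − e ρ_c/ρ_m = e (ρ_m − ρ_c)/ρ_m.
e = Δ ρ_m/(ρ_m − ρ_c) = 0.2808 km × 3380/610 = 1.56 km.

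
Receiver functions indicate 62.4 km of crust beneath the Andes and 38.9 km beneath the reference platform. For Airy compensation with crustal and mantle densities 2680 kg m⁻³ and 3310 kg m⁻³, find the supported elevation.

Excess crust Δ = 62.4 km − 38.9 km = 23.5 km, split between elevation h and root r with h + r = Δ.
Airy balance ρ_c h = (ρ_m − ρ_c) r gives r = h ρ_c/(ρ_m − ρ_c), so h (1 + ρ_c/(ρ_m − ρ_c)) = Δ, i.e. h = Δ (ρ_m − ρ_c)/ρ_m.
h = 23.5 km × 630/3310 = 4.47 km.

4.47 km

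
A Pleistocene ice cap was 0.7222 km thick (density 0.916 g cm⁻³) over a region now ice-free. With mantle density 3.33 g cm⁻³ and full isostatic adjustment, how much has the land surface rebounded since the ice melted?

0.199 km

Removing the load lets mantle flow back in; uplift u satisfies ρ_ice t = ρ_m u.
u = t ρ_ice/ρ_m = 0.7222 km × 0.916/3.33 = 0.199 km.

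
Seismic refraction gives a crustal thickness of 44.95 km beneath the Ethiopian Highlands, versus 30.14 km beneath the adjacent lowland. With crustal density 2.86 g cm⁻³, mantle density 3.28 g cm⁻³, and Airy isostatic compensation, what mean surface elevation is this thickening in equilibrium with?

1.9 km

Excess crust Δ = 44.95 km − 30.14 km = 14.81 km, split between elevation h and root r with h + r = Δ.
Airy balance ρ_c h = (ρ_m − ρ_c) r gives r = h ρ_c/(ρ_m − ρ_c), so h (1 + ρ_c/(ρ_m − ρ_c)) = Δ, i.e. h = Δ (ρ_m − ρ_c)/ρ_m.
h = 14.81 km × 0.42/3.28 = 1.9 km.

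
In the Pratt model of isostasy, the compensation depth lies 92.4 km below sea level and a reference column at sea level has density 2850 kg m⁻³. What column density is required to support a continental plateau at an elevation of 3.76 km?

Pratt balance: ρ_ref D = ρ (D + h).
ρ = ρ_ref D/(D + h) = 2850 × 92.4 km/(92.4 km + 3.76 km) = 2740 kg m⁻³.

2740 kg m⁻³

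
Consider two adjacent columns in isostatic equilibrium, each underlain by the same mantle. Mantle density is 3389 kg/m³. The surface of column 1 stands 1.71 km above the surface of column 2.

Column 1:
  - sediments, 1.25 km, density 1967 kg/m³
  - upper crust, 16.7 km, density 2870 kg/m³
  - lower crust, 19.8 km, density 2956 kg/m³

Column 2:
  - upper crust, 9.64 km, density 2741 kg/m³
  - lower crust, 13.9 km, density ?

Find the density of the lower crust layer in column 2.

2890 kg/m³

Take the compensation level at the base of the deeper column (depth z_c below the surface of column 1) and equate Σ ρ_i t_i down to z_c; mantle fills any gap and the z_c terms cancel.
Column 1: 1.25×1967 + 16.7×2870 + 19.8×2956 + (z_c − 37.75)×3389
Column 2: 1.71×0 + 9.64×2741 + 13.9×ρ + (z_c − 1.71 − 23.54)×3389
The z_c×3389 term appears on both sides and cancels. Collect the known terms of each column as K = Σ(ρt)_known − 3389 × (depth of known layers): K_1 = 108916.55 − 3389×37.75 = −19018.2; K_2 = 26423.24 − 3389×(1.71 + 23.54) = −59149.01.
Balance: K_1 = K_2 + 13.9×ρ, so ρ = (K_1 − K_2)/13.9 = 40130.8/13.9 = 2890 kg/m³.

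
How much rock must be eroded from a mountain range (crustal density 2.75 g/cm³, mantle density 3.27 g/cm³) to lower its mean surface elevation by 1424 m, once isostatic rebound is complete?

8950 m

Net drop Δ = e − u = e − e ρ_c/ρ_m = e (ρ_m − ρ_c)/ρ_m.
e = Δ ρ_m/(ρ_m − ρ_c) = 1424 m × 3.27/0.52 = 8950 m.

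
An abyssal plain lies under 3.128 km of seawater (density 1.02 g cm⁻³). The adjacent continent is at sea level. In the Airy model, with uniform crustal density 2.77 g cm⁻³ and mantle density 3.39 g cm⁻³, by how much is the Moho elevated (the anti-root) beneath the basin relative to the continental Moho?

8.83 km

By Archimedes' principle applied to the lithosphere: replacing crust with seawater at the top is compensated by replacing crust with mantle at the base: d (ρ_c − ρ_w) = a (ρ_m − ρ_c).
a = d (ρ_c − ρ_w)/(ρ_m − ρ_c) = 3.128 km × 1.75/0.62 = 8.83 km.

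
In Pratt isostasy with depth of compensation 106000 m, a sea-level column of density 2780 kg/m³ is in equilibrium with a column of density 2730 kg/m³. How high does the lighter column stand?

1940 m

ρ_ref D = ρ (D + h) → h = D (ρ_ref − ρ)/ρ.
h = 106000 m × (2780 − 2730)/2730 = 1940 m.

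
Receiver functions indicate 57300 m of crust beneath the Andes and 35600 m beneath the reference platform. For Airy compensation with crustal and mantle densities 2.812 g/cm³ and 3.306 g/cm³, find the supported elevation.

Excess crust Δ = 57300 m − 35600 m = 21700 m, split between elevation h and root r with h + r = Δ.
Airy balance ρ_c h = (ρ_m − ρ_c) r gives r = h ρ_c/(ρ_m − ρ_c), so h (1 + ρ_c/(ρ_m − ρ_c)) = Δ, i.e. h = Δ (ρ_m − ρ_c)/ρ_m.
h = 21700 m × 0.494/3.306 = 3240 m.

3240 m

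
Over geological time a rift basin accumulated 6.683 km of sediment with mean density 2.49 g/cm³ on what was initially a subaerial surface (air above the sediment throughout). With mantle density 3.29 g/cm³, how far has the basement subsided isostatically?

Subaerial load: s = t ρ_sed / ρ_m = 6.683 km × 2.49/3.29 = 5.06 km.

5.06 km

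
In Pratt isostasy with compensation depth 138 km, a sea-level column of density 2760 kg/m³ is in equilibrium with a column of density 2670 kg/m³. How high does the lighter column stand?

4.65 km

ρ_ref D = ρ (D + h) → h = D (ρ_ref − ρ)/ρ.
h = 138 km × (2760 − 2670)/2670 = 4.65 km.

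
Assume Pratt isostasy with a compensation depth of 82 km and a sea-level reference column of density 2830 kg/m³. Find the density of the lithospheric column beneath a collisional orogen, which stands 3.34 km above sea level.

2720 kg/m³

Pratt balance: ρ_ref D = ρ (D + h).
ρ = ρ_ref D/(D + h) = 2830 × 82 km/(82 km + 3.34 km) = 2720 kg/m³.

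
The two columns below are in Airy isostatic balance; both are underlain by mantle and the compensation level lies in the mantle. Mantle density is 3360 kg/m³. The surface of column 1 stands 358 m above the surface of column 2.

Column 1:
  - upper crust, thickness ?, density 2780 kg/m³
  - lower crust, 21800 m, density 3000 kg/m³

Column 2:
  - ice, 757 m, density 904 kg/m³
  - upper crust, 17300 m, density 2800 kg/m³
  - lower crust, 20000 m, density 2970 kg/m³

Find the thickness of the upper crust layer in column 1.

21900 m

Take the compensation level at the base of the deeper column (depth z_c below the surface of column 1) and equate Σ ρ_i t_i down to z_c; mantle fills any gap and the z_c terms cancel.
Column 1: x×2780 + 21800×3000 + (z_c − 21800 − x)×3360
Column 2: 358×0 + 757×904 + 17300×2800 + 20000×2970 + (z_c − 358 − 38057)×3360
The z_c×3360 term appears on both sides and cancels. Collect the known terms of each column as K = Σ(ρt)_known − 3360 × (depth of known layers): K_1 = 65400000 − 3360×21800 = −7848000; K_2 = 108524328 − 3360×(358 + 38057) = −20550072.
Balance: K_1 − x×(3360 − 2780) = K_2, so x = (K_1 − K_2)/(3360 − 2780) = 12702100/580 = 21900 m.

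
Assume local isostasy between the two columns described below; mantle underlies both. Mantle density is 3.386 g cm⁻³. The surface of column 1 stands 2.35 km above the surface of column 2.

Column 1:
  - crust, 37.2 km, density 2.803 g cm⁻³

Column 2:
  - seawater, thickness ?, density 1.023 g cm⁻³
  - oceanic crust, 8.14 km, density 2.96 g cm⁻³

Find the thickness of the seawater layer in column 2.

4.34 km

Take the compensation level at the base of the deeper column (depth z_c below the surface of column 1) and equate Σ ρ_i t_i down to z_c; mantle fills any gap and the z_c terms cancel.
Column 1: 37.2×2.803 + (z_c − 37.2)×3.386
Column 2: 2.35×0 + x×1.023 + 8.14×2.96 + (z_c − 2.35 − 8.14 − x)×3.386
The z_c×3.386 term appears on both sides and cancels. Collect the known terms of each column as K = Σ(ρt)_known − 3.386 × (depth of known layers): K_1 = 104.2716 − 3.386×37.2 = −21.6876; K_2 = 24.0944 − 3.386×(2.35 + 8.14) = −11.42474.
Balance: K_1 = K_2 − x×(3.386 − 1.023), so x = (K_2 − K_1)/(3.386 − 1.023) = 10.2629/2.363 = 4.34 km.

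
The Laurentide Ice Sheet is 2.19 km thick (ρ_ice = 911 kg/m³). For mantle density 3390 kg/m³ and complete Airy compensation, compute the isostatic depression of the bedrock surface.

In Airy isostatic equilibrium: the ice load ρ_ice t is balanced by mantle displaced below, ρ_m s.
s = t ρ_ice / ρ_m = 2.19 km × 911/3390 = 0.589 km.

0.589 km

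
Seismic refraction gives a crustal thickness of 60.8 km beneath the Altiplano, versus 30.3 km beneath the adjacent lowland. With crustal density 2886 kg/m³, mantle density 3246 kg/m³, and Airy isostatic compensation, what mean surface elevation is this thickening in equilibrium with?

Excess crust Δ = 60.8 km − 30.3 km = 30.5 km, split between elevation h and root r with h + r = Δ.
Airy balance ρ_c h = (ρ_m − ρ_c) r gives r = h ρ_c/(ρ_m − ρ_c), so h (1 + ρ_c/(ρ_m − ρ_c)) = Δ, i.e. h = Δ (ρ_m − ρ_c)/ρ_m.
h = 30.5 km × 360/3246 = 3.38 km.

3.38 km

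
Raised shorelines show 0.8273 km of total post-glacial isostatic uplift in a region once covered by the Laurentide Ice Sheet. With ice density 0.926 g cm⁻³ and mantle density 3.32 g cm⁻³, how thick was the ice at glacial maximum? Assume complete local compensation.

2.97 km

u = t ρ_ice/ρ_m → t = u ρ_m/ρ_ice = 0.8273 km × 3.32/0.926 = 2.97 km.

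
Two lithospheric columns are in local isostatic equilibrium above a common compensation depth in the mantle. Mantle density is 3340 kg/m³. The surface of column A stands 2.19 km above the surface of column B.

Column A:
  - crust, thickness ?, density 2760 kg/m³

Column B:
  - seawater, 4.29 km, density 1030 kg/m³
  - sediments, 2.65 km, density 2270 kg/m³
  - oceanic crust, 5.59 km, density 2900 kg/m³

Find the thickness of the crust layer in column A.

Take the compensation level at the base of the deeper column (depth z_c below the surface of column A) and equate Σ ρ_i t_i down to z_c; mantle fills any gap and the z_c terms cancel.
Column A: x×2760 + (z_c − 0 − x)×3340
Column B: 2.19×0 + 4.29×1030 + 2.65×2270 + 5.59×2900 + (z_c − 2.19 − 12.53)×3340
The z_c×3340 term appears on both sides and cancels. Collect the known terms of each column as K = Σ(ρt)_known − 3340 × (depth of known layers): K_A = 0 − 3340×0 = 0; K_B = 26645.2 − 3340×(2.19 + 12.53) = −22519.6.
Balance: K_A − x×(3340 − 2760) = K_B, so x = (K_A − K_B)/(3340 − 2760) = 22519.6/580 = 38.8 km.

38.8 km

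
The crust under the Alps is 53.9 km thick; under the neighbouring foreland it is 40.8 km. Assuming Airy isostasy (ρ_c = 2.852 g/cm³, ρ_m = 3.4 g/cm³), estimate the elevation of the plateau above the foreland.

Excess crust Δ = 53.9 km − 40.8 km = 13.1 km, split between elevation h and root r with h + r = Δ.
Airy balance ρ_c h = (ρ_m − ρ_c) r gives r = h ρ_c/(ρ_m − ρ_c), so h (1 + ρ_c/(ρ_m − ρ_c)) = Δ, i.e. h = Δ (ρ_m − ρ_c)/ρ_m.
h = 13.1 km × 0.548/3.4 = 2.11 km.

2.11 km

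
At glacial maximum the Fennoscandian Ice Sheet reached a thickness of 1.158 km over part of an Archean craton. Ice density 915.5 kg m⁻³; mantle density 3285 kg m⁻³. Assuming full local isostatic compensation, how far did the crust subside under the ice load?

0.323 km

For local isostatic compensation: the ice load ρ_ice t is balanced by mantle displaced below, ρ_m s.
s = t ρ_ice / ρ_m = 1.158 km × 915.5/3285 = 0.323 km.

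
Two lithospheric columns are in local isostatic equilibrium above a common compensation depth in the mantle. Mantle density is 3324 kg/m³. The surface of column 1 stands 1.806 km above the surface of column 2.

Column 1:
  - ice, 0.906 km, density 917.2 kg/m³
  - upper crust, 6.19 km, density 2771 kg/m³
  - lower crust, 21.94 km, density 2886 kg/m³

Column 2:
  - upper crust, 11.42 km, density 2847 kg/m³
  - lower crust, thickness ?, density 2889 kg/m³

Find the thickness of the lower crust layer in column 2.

Take the compensation level at the base of the deeper column (depth z_c below the surface of column 1) and equate Σ ρ_i t_i down to z_c; mantle fills any gap and the z_c terms cancel.
Column 1: 0.906×917.2 + 6.19×2771 + 21.94×2886 + (z_c − 29.036)×3324
Column 2: 1.806×0 + 11.42×2847 + x×2889 + (z_c − 1.806 − 11.42 − x)×3324
The z_c×3324 term appears on both sides and cancels. Collect the known terms of each column as K = Σ(ρt)_known − 3324 × (depth of known layers): K_1 = 81302.3132 − 3324×29.036 = −15213.3508; K_2 = 32512.74 − 3324×(1.806 + 11.42) = −11450.484.
Balance: K_1 = K_2 − x×(3324 − 2889), so x = (K_2 − K_1)/(3324 − 2889) = 3762.87/435 = 8.65 km.

8.65 km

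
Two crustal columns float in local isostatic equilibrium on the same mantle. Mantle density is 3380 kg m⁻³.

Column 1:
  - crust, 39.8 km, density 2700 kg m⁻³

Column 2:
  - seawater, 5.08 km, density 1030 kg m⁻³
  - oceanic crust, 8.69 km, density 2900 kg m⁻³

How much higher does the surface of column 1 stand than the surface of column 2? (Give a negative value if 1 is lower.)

For any compensation level in the mantle, the mantle terms cancel and isostasy reduces to e = (Σt_1 − Σt_2) − (Σ(ρt)_1 − Σ(ρt)_2) / ρ_m.
Σt_1 = 39.8 km; Σt_2 = 13.77 km; Σ(ρt)_1 = 107460; Σ(ρt)_2 = 30433.4 (in km·kg m⁻³).
e = (39.8 − 13.77) − (107460 − 30433.4) / 3380 = 3.24 km.

3.24 km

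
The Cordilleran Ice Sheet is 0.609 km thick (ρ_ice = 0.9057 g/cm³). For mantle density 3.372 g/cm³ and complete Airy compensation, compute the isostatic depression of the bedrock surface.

0.164 km

By Archimedes' principle applied to the lithosphere: the ice load ρ_ice t is balanced by mantle displaced below, ρ_m s.
s = t ρ_ice / ρ_m = 0.609 km × 0.9057/3.372 = 0.164 km.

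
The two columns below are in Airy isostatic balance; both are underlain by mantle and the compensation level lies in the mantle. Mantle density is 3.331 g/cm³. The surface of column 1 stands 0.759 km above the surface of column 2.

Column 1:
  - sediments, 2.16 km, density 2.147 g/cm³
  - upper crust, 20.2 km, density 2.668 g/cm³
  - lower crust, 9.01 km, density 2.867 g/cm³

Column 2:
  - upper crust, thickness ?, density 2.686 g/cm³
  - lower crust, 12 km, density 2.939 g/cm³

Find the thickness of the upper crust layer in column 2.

Take the compensation level at the base of the deeper column (depth z_c below the surface of column 1) and equate Σ ρ_i t_i down to z_c; mantle fills any gap and the z_c terms cancel.
Column 1: 2.16×2.147 + 20.2×2.668 + 9.01×2.867 + (z_c − 31.37)×3.331
Column 2: 0.759×0 + x×2.686 + 12×2.939 + (z_c − 0.759 − 12 − x)×3.331
The z_c×3.331 term appears on both sides and cancels. Collect the known terms of each column as K = Σ(ρt)_known − 3.331 × (depth of known layers): K_1 = 84.36279 − 3.331×31.37 = −20.13068; K_2 = 35.268 − 3.331×(0.759 + 12) = −7.232229.
Balance: K_1 = K_2 − x×(3.331 − 2.686), so x = (K_2 − K_1)/(3.331 − 2.686) = 12.8985/0.645 = 20 km.

20 km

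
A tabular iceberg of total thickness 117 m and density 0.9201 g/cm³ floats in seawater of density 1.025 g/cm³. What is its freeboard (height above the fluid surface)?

Floating equilibrium: submerged depth d = t ρ_obj/ρ_fluid = 117 m × 0.9201/1.025 = 105 m.
Freeboard = t − d = 117 m − 105 m = 12 m.

12 m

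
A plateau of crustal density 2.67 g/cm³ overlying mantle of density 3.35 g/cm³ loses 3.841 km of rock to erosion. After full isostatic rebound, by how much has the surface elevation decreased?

Rebound u = e ρ_c/ρ_m = 3.841 km × 2.67/3.35 = 3.061 km.
Net surface drop = e − u = 3.841 km − 3.061 km = e (ρ_m − ρ_c)/ρ_m = 0.78 km.

0.78 km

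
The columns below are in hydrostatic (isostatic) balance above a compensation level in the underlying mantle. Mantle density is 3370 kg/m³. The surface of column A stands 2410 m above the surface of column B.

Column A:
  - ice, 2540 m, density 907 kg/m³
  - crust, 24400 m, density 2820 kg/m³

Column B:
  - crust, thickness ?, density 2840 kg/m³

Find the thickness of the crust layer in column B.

21800 m

Take the compensation level at the base of the deeper column (depth z_c below the surface of column A) and equate Σ ρ_i t_i down to z_c; mantle fills any gap and the z_c terms cancel.
Column A: 2540×907 + 24400×2820 + (z_c − 26940)×3370
Column B: 2410×0 + x×2840 + (z_c − 2410 − 0 − x)×3370
The z_c×3370 term appears on both sides and cancels. Collect the known terms of each column as K = Σ(ρt)_known − 3370 × (depth of known layers): K_A = 71111780 − 3370×26940 = −19676020; K_B = 0 − 3370×(2410 + 0) = −8121700.
Balance: K_A = K_B − x×(3370 − 2840), so x = (K_B − K_A)/(3370 − 2840) = 11554300/530 = 21800 m.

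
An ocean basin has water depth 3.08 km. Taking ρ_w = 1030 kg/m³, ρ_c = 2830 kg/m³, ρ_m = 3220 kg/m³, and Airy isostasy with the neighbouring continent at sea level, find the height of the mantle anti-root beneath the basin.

14.2 km

In Airy isostatic equilibrium: replacing crust with seawater at the top is compensated by replacing crust with mantle at the base: d (ρ_c − ρ_w) = a (ρ_m − ρ_c).
a = d (ρ_c − ρ_w)/(ρ_m − ρ_c) = 3.08 km × 1800/390 = 14.2 km.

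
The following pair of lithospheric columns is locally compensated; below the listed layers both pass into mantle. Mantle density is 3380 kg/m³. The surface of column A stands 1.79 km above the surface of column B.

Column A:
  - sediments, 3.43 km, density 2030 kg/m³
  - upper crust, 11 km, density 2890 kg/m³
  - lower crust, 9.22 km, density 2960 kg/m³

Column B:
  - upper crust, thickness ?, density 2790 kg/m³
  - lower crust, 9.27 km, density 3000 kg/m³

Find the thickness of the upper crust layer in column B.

7.32 km

Take the compensation level at the base of the deeper column (depth z_c below the surface of column A) and equate Σ ρ_i t_i down to z_c; mantle fills any gap and the z_c terms cancel.
Column A: 3.43×2030 + 11×2890 + 9.22×2960 + (z_c − 23.65)×3380
Column B: 1.79×0 + x×2790 + 9.27×3000 + (z_c − 1.79 − 9.27 − x)×3380
The z_c×3380 term appears on both sides and cancels. Collect the known terms of each column as K = Σ(ρt)_known − 3380 × (depth of known layers): K_A = 66044.1 − 3380×23.65 = −13892.9; K_B = 27810 − 3380×(1.79 + 9.27) = −9572.8.
Balance: K_A = K_B − x×(3380 − 2790), so x = (K_B − K_A)/(3380 − 2790) = 4320.1/590 = 7.32 km.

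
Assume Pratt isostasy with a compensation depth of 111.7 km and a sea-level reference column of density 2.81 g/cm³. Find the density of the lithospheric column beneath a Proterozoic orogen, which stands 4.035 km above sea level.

Pratt balance: ρ_ref D = ρ (D + h).
ρ = ρ_ref D/(D + h) = 2.81 × 111.7 km/(111.7 km + 4.035 km) = 2.71 g/cm³.

2.71 g/cm³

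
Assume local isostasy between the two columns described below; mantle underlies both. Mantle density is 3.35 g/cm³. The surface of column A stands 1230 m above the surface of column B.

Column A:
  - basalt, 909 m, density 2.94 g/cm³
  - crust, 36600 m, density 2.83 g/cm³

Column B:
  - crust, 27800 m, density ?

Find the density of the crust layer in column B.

2.8 g/cm³

Take the compensation level at the base of the deeper column (depth z_c below the surface of column A) and equate Σ ρ_i t_i down to z_c; mantle fills any gap and the z_c terms cancel.
Column A: 909×2.94 + 36600×2.83 + (z_c − 37509)×3.35
Column B: 1230×0 + 27800×ρ + (z_c − 1230 − 27800)×3.35
The z_c×3.35 term appears on both sides and cancels. Collect the known terms of each column as K = Σ(ρt)_known − 3.35 × (depth of known layers): K_A = 106250.46 − 3.35×37509 = −19404.69; K_B = 0 − 3.35×(1230 + 27800) = −97250.5.
Balance: K_A = K_B + 27800×ρ, so ρ = (K_A − K_B)/27800 = 77845.8/27800 = 2.8 g/cm³.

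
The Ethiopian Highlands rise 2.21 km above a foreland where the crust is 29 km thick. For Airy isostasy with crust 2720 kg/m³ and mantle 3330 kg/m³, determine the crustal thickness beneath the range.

41.1 km

Root depth r = h ρ_c / (ρ_m − ρ_c) = 2.21 km × 2720 / 610 = 9.854 km.
Total thickness = T + h + r = 29 km + 2.21 km + 9.854 km = 41.1 km.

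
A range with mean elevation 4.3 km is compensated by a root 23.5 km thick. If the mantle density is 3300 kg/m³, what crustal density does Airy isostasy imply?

2790 kg/m³

ρ_c h = (ρ_m − ρ_c) r → ρ_c (h + r) = ρ_m r → ρ_c = ρ_m r / (h + r).
ρ_c = 3300 × 23.5 km / (4.3 km + 23.5 km) = 2790 kg/m³.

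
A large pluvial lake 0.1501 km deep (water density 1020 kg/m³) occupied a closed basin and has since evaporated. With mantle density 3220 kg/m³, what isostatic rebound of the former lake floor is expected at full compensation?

0.0475 km

u = d ρ_w/ρ_m = 0.1501 km × 1020/3220 = 0.0475 km.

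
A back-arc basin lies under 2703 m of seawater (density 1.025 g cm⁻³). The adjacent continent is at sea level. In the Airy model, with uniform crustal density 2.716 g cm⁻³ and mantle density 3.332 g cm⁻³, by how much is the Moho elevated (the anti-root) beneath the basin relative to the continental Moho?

For local isostatic compensation: replacing crust with seawater at the top is compensated by replacing crust with mantle at the base: d (ρ_c − ρ_w) = a (ρ_m − ρ_c).
a = d (ρ_c − ρ_w)/(ρ_m − ρ_c) = 2703 m × 1.691/0.616 = 7420 m.

7420 m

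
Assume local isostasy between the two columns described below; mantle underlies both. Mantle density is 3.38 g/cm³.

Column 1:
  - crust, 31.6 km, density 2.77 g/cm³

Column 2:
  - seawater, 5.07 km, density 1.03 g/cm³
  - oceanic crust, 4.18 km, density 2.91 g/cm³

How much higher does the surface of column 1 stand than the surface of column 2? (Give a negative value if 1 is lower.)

For any compensation level in the mantle, the mantle terms cancel and isostasy reduces to e = (Σt_1 − Σt_2) − (Σ(ρt)_1 − Σ(ρt)_2) / ρ_m.
Σt_1 = 31.6 km; Σt_2 = 9.25 km; Σ(ρt)_1 = 87.532; Σ(ρt)_2 = 17.3859 (in km·g/cm³).
e = (31.6 − 9.25) − (87.532 − 17.3859) / 3.38 = 1.6 km.

1.6 km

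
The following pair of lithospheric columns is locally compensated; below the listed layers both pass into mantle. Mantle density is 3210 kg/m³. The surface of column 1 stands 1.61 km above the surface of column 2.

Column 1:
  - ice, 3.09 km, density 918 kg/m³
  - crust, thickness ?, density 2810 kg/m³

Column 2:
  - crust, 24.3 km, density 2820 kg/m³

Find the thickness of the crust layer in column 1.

18.9 km

Take the compensation level at the base of the deeper column (depth z_c below the surface of column 1) and equate Σ ρ_i t_i down to z_c; mantle fills any gap and the z_c terms cancel.
Column 1: 3.09×918 + x×2810 + (z_c − 3.09 − x)×3210
Column 2: 1.61×0 + 24.3×2820 + (z_c − 1.61 − 24.3)×3210
The z_c×3210 term appears on both sides and cancels. Collect the known terms of each column as K = Σ(ρt)_known − 3210 × (depth of known layers): K_1 = 2836.62 − 3210×3.09 = −7082.28; K_2 = 68526 − 3210×(1.61 + 24.3) = −14645.1.
Balance: K_1 − x×(3210 − 2810) = K_2, so x = (K_1 − K_2)/(3210 − 2810) = 7562.82/400 = 18.9 km.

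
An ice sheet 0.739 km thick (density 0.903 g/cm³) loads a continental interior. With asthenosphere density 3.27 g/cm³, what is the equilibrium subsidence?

By Archimedes' principle applied to the lithosphere: the ice load ρ_ice t is balanced by mantle displaced below, ρ_m s.
s = t ρ_ice / ρ_m = 0.739 km × 0.903/3.27 = 0.204 km.

0.204 km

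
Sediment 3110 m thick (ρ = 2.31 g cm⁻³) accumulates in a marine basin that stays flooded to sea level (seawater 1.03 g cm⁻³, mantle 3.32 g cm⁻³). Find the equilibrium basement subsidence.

Submarine loading: the sediment displaces seawater, and the subsidence is in turn flooded, so s (ρ_m − ρ_w) = t (ρ_sed − ρ_w).
s = 3110 m × (2.31 − 1.03) / (3.32 − 1.03) = 1740 m.

1740 m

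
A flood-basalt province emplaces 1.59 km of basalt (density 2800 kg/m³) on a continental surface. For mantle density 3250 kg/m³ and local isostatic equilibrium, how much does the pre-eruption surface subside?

Subaerial loading: s = t ρ_load / ρ_m.
s = 1.59 km × 2800/3250 = 1.37 km.

1.37 km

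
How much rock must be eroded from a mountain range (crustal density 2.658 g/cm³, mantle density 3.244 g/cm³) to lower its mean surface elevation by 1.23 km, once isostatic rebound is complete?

Net drop Δ = e − u = e − e ρ_c/ρ_m = e (ρ_m − ρ_c)/ρ_m.
e = Δ ρ_m/(ρ_m − ρ_c) = 1.23 km × 3.244/0.586 = 6.81 km.

6.81 km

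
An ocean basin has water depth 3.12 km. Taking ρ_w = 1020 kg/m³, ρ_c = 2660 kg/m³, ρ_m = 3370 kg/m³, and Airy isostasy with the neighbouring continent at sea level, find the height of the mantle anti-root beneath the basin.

Equating mass per unit area of the two columns: replacing crust with seawater at the top is compensated by replacing crust with mantle at the base: d (ρ_c − ρ_w) = a (ρ_m − ρ_c).
a = d (ρ_c − ρ_w)/(ρ_m − ρ_c) = 3.12 km × 1640/710 = 7.21 km.

7.21 km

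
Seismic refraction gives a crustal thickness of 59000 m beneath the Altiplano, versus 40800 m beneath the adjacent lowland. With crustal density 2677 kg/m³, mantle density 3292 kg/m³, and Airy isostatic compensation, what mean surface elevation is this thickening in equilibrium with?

3400 m

Excess crust Δ = 59000 m − 40800 m = 18200 m, split between elevation h and root r with h + r = Δ.
Airy balance ρ_c h = (ρ_m − ρ_c) r gives r = h ρ_c/(ρ_m − ρ_c), so h (1 + ρ_c/(ρ_m − ρ_c)) = Δ, i.e. h = Δ (ρ_m − ρ_c)/ρ_m.
h = 18200 m × 615/3292 = 3400 m.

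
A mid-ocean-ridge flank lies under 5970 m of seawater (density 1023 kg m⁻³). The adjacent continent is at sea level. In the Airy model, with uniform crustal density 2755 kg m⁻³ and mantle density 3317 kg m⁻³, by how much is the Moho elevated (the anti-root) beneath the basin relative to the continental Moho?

18400 m

Equating mass per unit area of the two columns: replacing crust with seawater at the top is compensated by replacing crust with mantle at the base: d (ρ_c − ρ_w) = a (ρ_m − ρ_c).
a = d (ρ_c − ρ_w)/(ρ_m − ρ_c) = 5970 m × 1732/562 = 18400 m.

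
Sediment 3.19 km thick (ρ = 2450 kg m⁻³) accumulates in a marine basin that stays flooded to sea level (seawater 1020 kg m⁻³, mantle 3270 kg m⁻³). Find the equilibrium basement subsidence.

2.03 km

Submarine loading: the sediment displaces seawater, and the subsidence is in turn flooded, so s (ρ_m − ρ_w) = t (ρ_sed − ρ_w).
s = 3.19 km × (2450 − 1020) / (3270 − 1020) = 2.03 km.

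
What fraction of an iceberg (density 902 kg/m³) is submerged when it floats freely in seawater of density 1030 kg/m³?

0.876

Submerged fraction = ρ_obj/ρ_fluid = 902/1030 = 0.876.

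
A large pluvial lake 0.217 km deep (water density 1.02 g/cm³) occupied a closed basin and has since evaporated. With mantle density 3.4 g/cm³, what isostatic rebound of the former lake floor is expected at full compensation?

u = d ρ_w/ρ_m = 0.217 km × 1.02/3.4 = 0.0651 km.

0.0651 km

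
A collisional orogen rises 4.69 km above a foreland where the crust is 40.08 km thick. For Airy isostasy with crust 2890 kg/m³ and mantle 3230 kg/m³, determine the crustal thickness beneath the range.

84.6 km

Root depth r = h ρ_c / (ρ_m − ρ_c) = 4.69 km × 2890 / 340 = 39.87 km.
Total thickness = T + h + r = 40.08 km + 4.69 km + 39.87 km = 84.6 km.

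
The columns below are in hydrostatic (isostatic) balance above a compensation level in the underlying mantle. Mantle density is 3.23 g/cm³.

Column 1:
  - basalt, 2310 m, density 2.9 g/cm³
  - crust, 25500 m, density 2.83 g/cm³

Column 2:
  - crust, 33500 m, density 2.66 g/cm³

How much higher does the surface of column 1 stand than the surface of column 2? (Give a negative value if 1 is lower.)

For any compensation level in the mantle, the mantle terms cancel and isostasy reduces to e = (Σt_1 − Σt_2) − (Σ(ρt)_1 − Σ(ρt)_2) / ρ_m.
Σt_1 = 27810 m; Σt_2 = 33500 m; Σ(ρt)_1 = 78864; Σ(ρt)_2 = 89110 (in m·g/cm³).
e = (27810 − 33500) − (78864 − 89110) / 3.23 = −2520 m.

−2520 m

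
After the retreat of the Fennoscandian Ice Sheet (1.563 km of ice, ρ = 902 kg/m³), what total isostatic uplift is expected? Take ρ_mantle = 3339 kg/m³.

0.422 km

Removing the load lets mantle flow back in; uplift u satisfies ρ_ice t = ρ_m u.
u = t ρ_ice/ρ_m = 1.563 km × 902/3339 = 0.422 km.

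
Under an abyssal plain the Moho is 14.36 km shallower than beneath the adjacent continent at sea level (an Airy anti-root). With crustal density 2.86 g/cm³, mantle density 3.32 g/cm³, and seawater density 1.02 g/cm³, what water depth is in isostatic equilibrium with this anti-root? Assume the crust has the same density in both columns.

3.59 km

Replacing a thickness d of crust by seawater at the top must be balanced by replacing crust with mantle at the base: d (ρ_c − ρ_w) = a (ρ_m − ρ_c).
d = a (ρ_m − ρ_c)/(ρ_c − ρ_w) = 14.36 km × 0.46/1.84 = 3.59 km.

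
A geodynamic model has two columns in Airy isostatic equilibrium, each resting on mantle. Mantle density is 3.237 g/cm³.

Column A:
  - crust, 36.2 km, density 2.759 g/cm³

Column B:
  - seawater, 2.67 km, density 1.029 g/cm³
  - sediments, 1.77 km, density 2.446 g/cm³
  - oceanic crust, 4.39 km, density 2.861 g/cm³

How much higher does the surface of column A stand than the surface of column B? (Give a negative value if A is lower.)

2.58 km

For any compensation level in the mantle, the mantle terms cancel and isostasy reduces to e = (Σt_A − Σt_B) − (Σ(ρt)_A − Σ(ρt)_B) / ρ_m.
Σt_A = 36.2 km; Σt_B = 8.83 km; Σ(ρt)_A = 99.8758; Σ(ρt)_B = 19.63664 (in km·g/cm³).
e = (36.2 − 8.83) − (99.8758 − 19.63664) / 3.237 = 2.58 km.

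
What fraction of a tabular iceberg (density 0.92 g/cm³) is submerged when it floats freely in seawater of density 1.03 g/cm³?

0.893

Submerged fraction = ρ_obj/ρ_fluid = 0.92/1.03 = 0.893.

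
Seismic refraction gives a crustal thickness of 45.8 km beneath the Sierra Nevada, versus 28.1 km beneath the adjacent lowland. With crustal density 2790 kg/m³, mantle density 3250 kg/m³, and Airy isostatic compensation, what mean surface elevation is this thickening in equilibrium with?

2.51 km

Excess crust Δ = 45.8 km − 28.1 km = 17.7 km, split between elevation h and root r with h + r = Δ.
Airy balance ρ_c h = (ρ_m − ρ_c) r gives r = h ρ_c/(ρ_m − ρ_c), so h (1 + ρ_c/(ρ_m − ρ_c)) = Δ, i.e. h = Δ (ρ_m − ρ_c)/ρ_m.
h = 17.7 km × 460/3250 = 2.51 km.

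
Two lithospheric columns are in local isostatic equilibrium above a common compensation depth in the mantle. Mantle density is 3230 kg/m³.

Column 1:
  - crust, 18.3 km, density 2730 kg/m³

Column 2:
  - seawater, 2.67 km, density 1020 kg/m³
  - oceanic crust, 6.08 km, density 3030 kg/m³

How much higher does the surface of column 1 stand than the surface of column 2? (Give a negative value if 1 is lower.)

For any compensation level in the mantle, the mantle terms cancel and isostasy reduces to e = (Σt_1 − Σt_2) − (Σ(ρt)_1 − Σ(ρt)_2) / ρ_m.
Σt_1 = 18.3 km; Σt_2 = 8.75 km; Σ(ρt)_1 = 49959; Σ(ρt)_2 = 21145.8 (in km·kg/m³).
e = (18.3 − 8.75) − (49959 − 21145.8) / 3230 = 0.63 km.

0.63 km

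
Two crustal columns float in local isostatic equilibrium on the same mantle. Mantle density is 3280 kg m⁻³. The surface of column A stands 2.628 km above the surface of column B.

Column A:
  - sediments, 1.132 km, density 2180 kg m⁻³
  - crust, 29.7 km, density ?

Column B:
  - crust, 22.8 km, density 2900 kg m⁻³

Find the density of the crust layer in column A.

2740 kg m⁻³

Take the compensation level at the base of the deeper column (depth z_c below the surface of column A) and equate Σ ρ_i t_i down to z_c; mantle fills any gap and the z_c terms cancel.
Column A: 1.132×2180 + 29.7×ρ + (z_c − 30.832)×3280
Column B: 2.628×0 + 22.8×2900 + (z_c − 2.628 − 22.8)×3280
The z_c×3280 term appears on both sides and cancels. Collect the known terms of each column as K = Σ(ρt)_known − 3280 × (depth of known layers): K_A = 2467.76 − 3280×30.832 = −98661.2; K_B = 66120 − 3280×(2.628 + 22.8) = −17283.84.
Balance: K_A + 29.7×ρ = K_B, so ρ = (K_B − K_A)/29.7 = 81377.4/29.7 = 2740 kg m⁻³.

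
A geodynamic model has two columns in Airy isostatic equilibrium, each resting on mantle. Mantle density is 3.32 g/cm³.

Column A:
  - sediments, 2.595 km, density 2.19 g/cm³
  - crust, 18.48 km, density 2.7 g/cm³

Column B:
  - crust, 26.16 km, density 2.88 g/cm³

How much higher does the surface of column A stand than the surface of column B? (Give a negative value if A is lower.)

For any compensation level in the mantle, the mantle terms cancel and isostasy reduces to e = (Σt_A − Σt_B) − (Σ(ρt)_A − Σ(ρt)_B) / ρ_m.
Σt_A = 21.075 km; Σt_B = 26.16 km; Σ(ρt)_A = 55.57905; Σ(ρt)_B = 75.3408 (in km·g/cm³).
e = (21.075 − 26.16) − (55.57905 − 75.3408) / 3.32 = 0.867 km.

0.867 km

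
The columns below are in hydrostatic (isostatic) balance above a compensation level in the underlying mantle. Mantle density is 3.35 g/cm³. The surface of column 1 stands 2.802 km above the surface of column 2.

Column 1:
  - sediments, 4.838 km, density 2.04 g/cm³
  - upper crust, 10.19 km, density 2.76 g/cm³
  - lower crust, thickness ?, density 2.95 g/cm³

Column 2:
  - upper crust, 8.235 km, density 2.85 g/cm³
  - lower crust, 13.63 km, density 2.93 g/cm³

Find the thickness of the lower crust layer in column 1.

Take the compensation level at the base of the deeper column (depth z_c below the surface of column 1) and equate Σ ρ_i t_i down to z_c; mantle fills any gap and the z_c terms cancel.
Column 1: 4.838×2.04 + 10.19×2.76 + x×2.95 + (z_c − 15.028 − x)×3.35
Column 2: 2.802×0 + 8.235×2.85 + 13.63×2.93 + (z_c − 2.802 − 21.865)×3.35
The z_c×3.35 term appears on both sides and cancels. Collect the known terms of each column as K = Σ(ρt)_known − 3.35 × (depth of known layers): K_1 = 37.99392 − 3.35×15.028 = −12.34988; K_2 = 63.40565 − 3.35×(2.802 + 21.865) = −19.2288.
Balance: K_1 − x×(3.35 − 2.95) = K_2, so x = (K_1 − K_2)/(3.35 − 2.95) = 6.87892/0.4 = 17.2 km.

17.2 km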